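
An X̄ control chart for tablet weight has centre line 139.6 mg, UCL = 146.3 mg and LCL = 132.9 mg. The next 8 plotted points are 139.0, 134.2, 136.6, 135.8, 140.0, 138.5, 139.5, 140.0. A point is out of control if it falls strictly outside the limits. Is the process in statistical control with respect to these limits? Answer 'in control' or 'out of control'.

in control

All 8 points lie within [132.9, 146.3].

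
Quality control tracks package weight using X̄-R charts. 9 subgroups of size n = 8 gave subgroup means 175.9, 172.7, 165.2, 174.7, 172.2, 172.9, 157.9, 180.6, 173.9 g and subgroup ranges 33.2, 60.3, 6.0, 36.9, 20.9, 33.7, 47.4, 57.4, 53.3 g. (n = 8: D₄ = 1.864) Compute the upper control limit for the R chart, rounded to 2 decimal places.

R̄ = (33.2 + 60.3 + 6.0 + 36.9 + 20.9 + 33.7 + 47.4 + 57.4 + 53.3) / 9 = 349.1000 / 9 = 38.7889
UCL_R = D₄·R̄ = 1.864 × 38.7889 = 72.3025

72.30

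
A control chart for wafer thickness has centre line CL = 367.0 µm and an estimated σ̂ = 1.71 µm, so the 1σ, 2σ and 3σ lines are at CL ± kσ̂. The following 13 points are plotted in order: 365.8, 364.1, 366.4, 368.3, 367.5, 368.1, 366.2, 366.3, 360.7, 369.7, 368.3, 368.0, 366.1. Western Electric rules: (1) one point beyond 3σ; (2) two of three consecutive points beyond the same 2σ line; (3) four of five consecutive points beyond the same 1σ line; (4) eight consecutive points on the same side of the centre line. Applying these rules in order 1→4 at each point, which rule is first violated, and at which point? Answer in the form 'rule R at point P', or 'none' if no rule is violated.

Zone of each point (C = within 1σ̂, B = 1σ̂–2σ̂, A = 2σ̂–3σ̂, * = beyond 3σ̂; sign = side of CL): 1:-C, 2:-B, 3:-C, 4:+C, 5:+C, 6:+C, 7:-C, 8:-C, 9:-*, 10:+B, 11:+C, 12:+C, 13:-C
Rule 1 (one point beyond the 3σ limits) is satisfied at point 9.

rule 1 at point 9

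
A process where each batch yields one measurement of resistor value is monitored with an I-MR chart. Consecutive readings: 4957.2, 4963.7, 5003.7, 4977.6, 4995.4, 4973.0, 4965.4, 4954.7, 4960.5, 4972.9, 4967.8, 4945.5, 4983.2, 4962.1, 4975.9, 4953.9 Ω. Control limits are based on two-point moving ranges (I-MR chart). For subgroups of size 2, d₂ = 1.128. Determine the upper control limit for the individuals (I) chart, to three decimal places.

5017.634

X̄ = (4957.2 + 4963.7 + 5003.7 + 4977.6 + 4995.4 + 4973.0 + 4965.4 + 4954.7 + 4960.5 + 4972.9 + 4967.8 + 4945.5 + 4983.2 + 4962.1 + 4975.9 + 4953.9) / 16 = 4969.5312
Moving ranges: 6.5, 40.0, 26.1, 17.8, 22.4, 7.6, 10.7, 5.8, 12.4, 5.1, 22.3, 37.7, 21.1, 13.8, 22.0; M̄R̄ = 271.3000 / 15 = 18.0867
UCL = X̄ + 3·M̄R̄/d₂ = 4969.5312 + 3 × 18.0867 / 1.128 = 5017.6341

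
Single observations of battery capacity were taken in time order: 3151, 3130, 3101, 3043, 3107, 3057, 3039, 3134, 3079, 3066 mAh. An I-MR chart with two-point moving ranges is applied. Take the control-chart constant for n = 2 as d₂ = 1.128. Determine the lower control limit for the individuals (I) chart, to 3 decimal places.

2971.610

X̄ = (3151 + 3130 + 3101 + 3043 + 3107 + 3057 + 3039 + 3134 + 3079 + 3066) / 10 = 3090.7000
Moving ranges: 21, 29, 58, 64, 50, 18, 95, 55, 13; M̄R̄ = 403.0000 / 9 = 44.7778
LCL = X̄ − 3·M̄R̄/d₂ = 3090.7000 − 3 × 44.7778 / 1.128 = 2971.6102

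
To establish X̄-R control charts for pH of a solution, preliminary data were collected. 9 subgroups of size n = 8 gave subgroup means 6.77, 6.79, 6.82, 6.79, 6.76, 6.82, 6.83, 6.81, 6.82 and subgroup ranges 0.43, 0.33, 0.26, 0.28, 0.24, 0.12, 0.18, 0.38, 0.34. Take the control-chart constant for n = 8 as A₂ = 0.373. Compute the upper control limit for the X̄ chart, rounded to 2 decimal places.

X̄̄ = (6.77 + 6.79 + 6.82 + 6.79 + 6.76 + 6.82 + 6.83 + 6.81 + 6.82) / 9 = 61.2100 / 9 = 6.8011
R̄ = (0.43 + 0.33 + 0.26 + 0.28 + 0.24 + 0.12 + 0.18 + 0.38 + 0.34) / 9 = 2.5600 / 9 = 0.2844
UCL = X̄̄ + A₂·R̄ = 6.8011 + 0.373 × 0.2844 = 6.9072

6.91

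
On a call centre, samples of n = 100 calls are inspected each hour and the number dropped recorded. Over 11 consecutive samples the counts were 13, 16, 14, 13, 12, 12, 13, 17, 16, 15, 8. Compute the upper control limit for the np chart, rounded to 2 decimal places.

23.81

p̄ = Σdᵢ / (k·n) = 149 / (11 × 100) = 0.13545
UCL = np̄ + 3·√(np̄(1−p̄)) = 13.5455 + 3 × √(13.5455×0.86455) = 13.5455 + 3 × 3.4221 = 23.8117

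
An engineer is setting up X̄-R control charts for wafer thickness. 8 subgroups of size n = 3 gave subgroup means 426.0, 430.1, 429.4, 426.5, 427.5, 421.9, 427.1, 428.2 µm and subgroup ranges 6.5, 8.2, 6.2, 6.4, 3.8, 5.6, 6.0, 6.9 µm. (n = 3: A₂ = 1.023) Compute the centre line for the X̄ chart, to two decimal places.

427.09

X̄̄ = (426.0 + 430.1 + 429.4 + 426.5 + 427.5 + 421.9 + 427.1 + 428.2) / 8 = 3416.7000 / 8 = 427.0875
CL = X̄̄ = 427.0875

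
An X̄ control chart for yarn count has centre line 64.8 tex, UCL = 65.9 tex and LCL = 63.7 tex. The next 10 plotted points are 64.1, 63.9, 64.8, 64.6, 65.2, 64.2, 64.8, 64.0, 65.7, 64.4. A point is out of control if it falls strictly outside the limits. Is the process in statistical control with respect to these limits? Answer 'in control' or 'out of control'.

All 10 points lie within [63.7, 65.9].

in control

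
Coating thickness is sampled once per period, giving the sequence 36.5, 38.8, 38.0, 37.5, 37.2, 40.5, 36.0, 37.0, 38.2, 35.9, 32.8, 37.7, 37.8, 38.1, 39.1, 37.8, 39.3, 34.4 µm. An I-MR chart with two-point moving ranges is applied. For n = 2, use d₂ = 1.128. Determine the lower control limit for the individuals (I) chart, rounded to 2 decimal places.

32.16

X̄ = (36.5 + 38.8 + 38.0 + 37.5 + 37.2 + 40.5 + 36.0 + 37.0 + 38.2 + 35.9 + 32.8 + 37.7 + 37.8 + 38.1 + 39.1 + 37.8 + 39.3 + 34.4) / 18 = 37.3667
Moving ranges: 2.3, 0.8, 0.5, 0.3, 3.3, 4.5, 1.0, 1.2, 2.3, 3.1, 4.9, 0.1, 0.3, 1.0, 1.3, 1.5, 4.9; M̄R̄ = 33.3000 / 17 = 1.9588
LCL = X̄ − 3·M̄R̄/d₂ = 37.3667 − 3 × 1.9588 / 1.128 = 32.1570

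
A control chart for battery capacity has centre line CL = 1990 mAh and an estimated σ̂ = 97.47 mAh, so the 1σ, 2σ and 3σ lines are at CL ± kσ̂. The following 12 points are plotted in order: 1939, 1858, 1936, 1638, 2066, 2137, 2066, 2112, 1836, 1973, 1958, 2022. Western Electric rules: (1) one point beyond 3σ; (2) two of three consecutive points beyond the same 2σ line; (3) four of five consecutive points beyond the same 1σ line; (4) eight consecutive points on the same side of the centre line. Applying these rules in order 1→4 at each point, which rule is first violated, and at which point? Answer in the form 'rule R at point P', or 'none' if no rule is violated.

Zone of each point (C = within 1σ̂, B = 1σ̂–2σ̂, A = 2σ̂–3σ̂, * = beyond 3σ̂; sign = side of CL): 1:-C, 2:-B, 3:-C, 4:-*, 5:+C, 6:+B, 7:+C, 8:+B, 9:-B, 10:-C, 11:-C, 12:+C
Rule 1 (one point beyond the 3σ limits) is satisfied at point 4.

rule 1 at point 4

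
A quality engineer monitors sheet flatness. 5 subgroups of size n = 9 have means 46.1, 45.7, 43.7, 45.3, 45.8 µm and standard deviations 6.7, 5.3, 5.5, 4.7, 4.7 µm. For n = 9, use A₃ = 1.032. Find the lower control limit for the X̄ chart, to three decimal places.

39.768

X̄̄ = (46.1 + 45.7 + 43.7 + 45.3 + 45.8) / 5 = 45.3200
s̄ = (6.7 + 5.3 + 5.5 + 4.7 + 4.7) / 5 = 5.3800
LCL = X̄̄ − A₃·s̄ = 45.3200 − 1.032 × 5.3800 = 39.7678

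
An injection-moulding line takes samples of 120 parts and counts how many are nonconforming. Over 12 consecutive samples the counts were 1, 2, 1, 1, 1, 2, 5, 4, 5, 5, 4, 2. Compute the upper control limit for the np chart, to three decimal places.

p̄ = Σdᵢ / (k·n) = 33 / (12 × 120) = 0.02292
UCL = np̄ + 3·√(np̄(1−p̄)) = 2.7500 + 3 × √(2.7500×0.97708) = 2.7500 + 3 × 1.6392 = 7.6676

7.668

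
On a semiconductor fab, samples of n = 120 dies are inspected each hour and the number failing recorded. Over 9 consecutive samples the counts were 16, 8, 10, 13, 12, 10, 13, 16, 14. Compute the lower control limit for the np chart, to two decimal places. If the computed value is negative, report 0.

2.43

p̄ = Σdᵢ / (k·n) = 112 / (9 × 120) = 0.10370
LCL = np̄ − 3·√(np̄(1−p̄)) = 12.4444 − 3 × 3.3397 = 2.4252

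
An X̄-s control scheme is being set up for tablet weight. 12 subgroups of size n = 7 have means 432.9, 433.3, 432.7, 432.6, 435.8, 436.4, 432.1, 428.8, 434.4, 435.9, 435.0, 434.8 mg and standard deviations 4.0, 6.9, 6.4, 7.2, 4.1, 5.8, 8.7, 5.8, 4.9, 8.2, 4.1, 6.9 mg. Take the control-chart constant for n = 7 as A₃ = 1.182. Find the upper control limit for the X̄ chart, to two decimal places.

440.92

X̄̄ = (432.9 + 433.3 + 432.7 + 432.6 + 435.8 + 436.4 + 432.1 + 428.8 + 434.4 + 435.9 + 435.0 + 434.8) / 12 = 433.7250
s̄ = (4.0 + 6.9 + 6.4 + 7.2 + 4.1 + 5.8 + 8.7 + 5.8 + 4.9 + 8.2 + 4.1 + 6.9) / 12 = 6.0833
UCL = X̄̄ + A₃·s̄ = 433.7250 + 1.182 × 6.0833 = 440.9155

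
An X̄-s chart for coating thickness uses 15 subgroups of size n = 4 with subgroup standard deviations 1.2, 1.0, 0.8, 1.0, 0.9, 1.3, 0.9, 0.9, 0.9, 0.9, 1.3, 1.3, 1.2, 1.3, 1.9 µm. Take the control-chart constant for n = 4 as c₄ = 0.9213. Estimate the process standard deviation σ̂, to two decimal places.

s̄ = (1.2 + 1.0 + 0.8 + 1.0 + 0.9 + 1.3 + 0.9 + 0.9 + 0.9 + 0.9 + 1.3 + 1.3 + 1.2 + 1.3 + 1.9) / 15 = 1.1200
σ̂ = s̄ / c₄ = 1.1200 / 0.9213 = 1.2157

1.22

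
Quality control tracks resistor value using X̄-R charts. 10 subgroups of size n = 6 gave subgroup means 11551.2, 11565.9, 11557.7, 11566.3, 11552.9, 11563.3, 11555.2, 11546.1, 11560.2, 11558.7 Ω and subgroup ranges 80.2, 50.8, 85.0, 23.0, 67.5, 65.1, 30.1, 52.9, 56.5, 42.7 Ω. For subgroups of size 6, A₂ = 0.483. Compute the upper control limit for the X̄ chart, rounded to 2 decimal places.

11584.50

X̄̄ = (11551.2 + 11565.9 + 11557.7 + 11566.3 + 11552.9 + 11563.3 + 11555.2 + 11546.1 + 11560.2 + 11558.7) / 10 = 115577.5000 / 10 = 11557.7500
R̄ = (80.2 + 50.8 + 85.0 + 23.0 + 67.5 + 65.1 + 30.1 + 52.9 + 56.5 + 42.7) / 10 = 553.8000 / 10 = 55.3800
UCL = X̄̄ + A₂·R̄ = 11557.7500 + 0.483 × 55.3800 = 11584.4985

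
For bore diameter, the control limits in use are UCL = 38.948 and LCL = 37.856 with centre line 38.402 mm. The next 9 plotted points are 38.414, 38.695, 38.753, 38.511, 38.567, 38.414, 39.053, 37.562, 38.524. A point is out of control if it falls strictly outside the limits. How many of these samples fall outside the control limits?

Compare each point to [37.856, 38.948]: sample 7 = 39.053 > UCL; sample 8 = 37.562 < LCL.

2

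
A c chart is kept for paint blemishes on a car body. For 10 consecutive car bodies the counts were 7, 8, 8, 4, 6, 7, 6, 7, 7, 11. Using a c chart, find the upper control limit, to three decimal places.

15.094

c̄ = (7 + 8 + 8 + 4 + 6 + 7 + 6 + 7 + 7 + 11) / 10 = 71 / 10 = 7.1000
UCL = c̄ + 3√c̄ = 7.1000 + 3 × √7.1000 = 7.1000 + 3 × 2.6646 = 15.0937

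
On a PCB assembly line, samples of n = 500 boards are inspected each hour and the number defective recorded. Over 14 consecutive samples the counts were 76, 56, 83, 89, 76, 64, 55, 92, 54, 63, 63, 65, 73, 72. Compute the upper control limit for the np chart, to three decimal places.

93.358

p̄ = Σdᵢ / (k·n) = 981 / (14 × 500) = 0.14014
UCL = np̄ + 3·√(np̄(1−p̄)) = 70.0714 + 3 × √(70.0714×0.85986) = 70.0714 + 3 × 7.7622 = 93.3580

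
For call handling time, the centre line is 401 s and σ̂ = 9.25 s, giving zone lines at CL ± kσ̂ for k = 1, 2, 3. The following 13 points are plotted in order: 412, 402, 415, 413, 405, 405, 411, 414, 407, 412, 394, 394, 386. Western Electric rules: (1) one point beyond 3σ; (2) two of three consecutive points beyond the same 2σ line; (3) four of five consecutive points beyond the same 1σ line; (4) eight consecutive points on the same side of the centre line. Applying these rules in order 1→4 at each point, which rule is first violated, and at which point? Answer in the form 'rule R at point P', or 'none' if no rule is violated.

Zone of each point (C = within 1σ̂, B = 1σ̂–2σ̂, A = 2σ̂–3σ̂, * = beyond 3σ̂; sign = side of CL): 1:+B, 2:+C, 3:+B, 4:+B, 5:+C, 6:+C, 7:+B, 8:+B, 9:+C, 10:+B, 11:-C, 12:-C, 13:-B
Rule 4 (eight consecutive points on the same side of the centre line) is satisfied at point 8.

rule 4 at point 8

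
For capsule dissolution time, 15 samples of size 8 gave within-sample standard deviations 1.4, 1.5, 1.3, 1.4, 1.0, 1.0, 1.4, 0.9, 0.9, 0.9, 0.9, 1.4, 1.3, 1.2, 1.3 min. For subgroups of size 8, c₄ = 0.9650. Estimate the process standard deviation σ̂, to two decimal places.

s̄ = (1.4 + 1.5 + 1.3 + 1.4 + 1.0 + 1.0 + 1.4 + 0.9 + 0.9 + 0.9 + 0.9 + 1.4 + 1.3 + 1.2 + 1.3) / 15 = 1.1867
σ̂ = s̄ / c₄ = 1.1867 / 0.9650 = 1.2297

1.23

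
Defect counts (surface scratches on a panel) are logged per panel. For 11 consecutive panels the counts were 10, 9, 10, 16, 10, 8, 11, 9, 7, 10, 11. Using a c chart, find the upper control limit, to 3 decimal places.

19.621

c̄ = (10 + 9 + 10 + 16 + 10 + 8 + 11 + 9 + 7 + 10 + 11) / 11 = 111 / 11 = 10.0909
UCL = c̄ + 3√c̄ = 10.0909 + 3 × √10.0909 = 10.0909 + 3 × 3.1766 = 19.6208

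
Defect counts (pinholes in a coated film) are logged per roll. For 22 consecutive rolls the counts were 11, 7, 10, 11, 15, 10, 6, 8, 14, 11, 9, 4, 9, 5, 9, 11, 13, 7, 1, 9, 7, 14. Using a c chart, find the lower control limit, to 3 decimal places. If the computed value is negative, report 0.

0.068

c̄ = (11 + 7 + 10 + 11 + 15 + 10 + 6 + 8 + 14 + 11 + 9 + 4 + 9 + 5 + 9 + 11 + 13 + 7 + 1 + 9 + 7 + 14) / 22 = 201 / 22 = 9.1364
LCL = c̄ − 3√c̄ = 9.1364 − 3 × 3.0226 = 0.0684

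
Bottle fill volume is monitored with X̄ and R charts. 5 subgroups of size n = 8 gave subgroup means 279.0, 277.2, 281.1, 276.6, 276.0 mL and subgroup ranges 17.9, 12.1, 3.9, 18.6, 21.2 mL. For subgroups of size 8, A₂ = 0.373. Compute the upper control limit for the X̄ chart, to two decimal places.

283.48

X̄̄ = (279.0 + 277.2 + 281.1 + 276.6 + 276.0) / 5 = 1389.9000 / 5 = 277.9800
R̄ = (17.9 + 12.1 + 3.9 + 18.6 + 21.2) / 5 = 73.7000 / 5 = 14.7400
UCL = X̄̄ + A₂·R̄ = 277.9800 + 0.373 × 14.7400 = 283.4780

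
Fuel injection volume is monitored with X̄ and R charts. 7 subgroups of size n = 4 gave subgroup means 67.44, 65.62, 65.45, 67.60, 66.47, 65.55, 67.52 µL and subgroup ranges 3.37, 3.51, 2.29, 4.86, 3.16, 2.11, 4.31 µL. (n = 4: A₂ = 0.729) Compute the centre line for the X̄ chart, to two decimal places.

X̄̄ = (67.44 + 65.62 + 65.45 + 67.60 + 66.47 + 65.55 + 67.52) / 7 = 465.6500 / 7 = 66.5214
CL = X̄̄ = 66.5214

66.52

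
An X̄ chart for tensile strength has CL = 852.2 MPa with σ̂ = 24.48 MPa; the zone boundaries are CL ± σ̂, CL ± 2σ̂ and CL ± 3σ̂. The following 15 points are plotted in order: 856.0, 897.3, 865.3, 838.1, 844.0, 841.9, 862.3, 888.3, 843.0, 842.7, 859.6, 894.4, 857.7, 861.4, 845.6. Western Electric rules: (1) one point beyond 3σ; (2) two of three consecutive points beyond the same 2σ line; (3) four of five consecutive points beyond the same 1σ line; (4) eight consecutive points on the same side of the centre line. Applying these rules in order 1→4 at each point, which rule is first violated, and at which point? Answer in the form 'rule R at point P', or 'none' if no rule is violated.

Zone of each point (C = within 1σ̂, B = 1σ̂–2σ̂, A = 2σ̂–3σ̂, * = beyond 3σ̂; sign = side of CL): 1:+C, 2:+B, 3:+C, 4:-C, 5:-C, 6:-C, 7:+C, 8:+B, 9:-C, 10:-C, 11:+C, 12:+B, 13:+C, 14:+C, 15:-C
No rule fires across all 15 points.

none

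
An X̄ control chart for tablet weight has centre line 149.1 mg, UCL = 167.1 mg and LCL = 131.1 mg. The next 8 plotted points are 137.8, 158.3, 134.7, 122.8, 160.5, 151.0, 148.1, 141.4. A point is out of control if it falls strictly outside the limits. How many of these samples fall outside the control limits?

Compare each point to [131.1, 167.1]: sample 4 = 122.8 < LCL.

1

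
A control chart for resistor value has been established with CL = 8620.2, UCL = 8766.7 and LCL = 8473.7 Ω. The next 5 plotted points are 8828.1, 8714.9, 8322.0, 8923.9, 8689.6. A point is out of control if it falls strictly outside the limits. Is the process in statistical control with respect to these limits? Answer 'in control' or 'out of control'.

Compare each point to [8473.7, 8766.7]: sample 1 = 8828.1 > UCL; sample 3 = 8322.0 < LCL; sample 4 = 8923.9 > UCL.

out of control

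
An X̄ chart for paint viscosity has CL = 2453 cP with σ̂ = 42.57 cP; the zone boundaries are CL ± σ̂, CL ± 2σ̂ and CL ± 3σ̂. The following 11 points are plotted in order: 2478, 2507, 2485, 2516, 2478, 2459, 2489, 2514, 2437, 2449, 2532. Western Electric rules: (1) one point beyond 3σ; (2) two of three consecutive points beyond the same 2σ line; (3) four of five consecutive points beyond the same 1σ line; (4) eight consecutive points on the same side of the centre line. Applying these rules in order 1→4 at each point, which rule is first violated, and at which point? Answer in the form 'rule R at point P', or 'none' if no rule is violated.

Zone of each point (C = within 1σ̂, B = 1σ̂–2σ̂, A = 2σ̂–3σ̂, * = beyond 3σ̂; sign = side of CL): 1:+C, 2:+B, 3:+C, 4:+B, 5:+C, 6:+C, 7:+C, 8:+B, 9:-C, 10:-C, 11:+B
Rule 4 (eight consecutive points on the same side of the centre line) is satisfied at point 8.

rule 4 at point 8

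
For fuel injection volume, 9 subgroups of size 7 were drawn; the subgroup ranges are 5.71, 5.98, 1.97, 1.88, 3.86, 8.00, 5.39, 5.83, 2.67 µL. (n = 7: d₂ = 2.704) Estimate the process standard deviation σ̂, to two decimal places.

1.70

R̄ = (5.71 + 5.98 + 1.97 + 1.88 + 3.86 + 8.00 + 5.39 + 5.83 + 2.67) / 9 = 4.5878
σ̂ = R̄ / d₂ = 4.5878 / 2.704 = 1.6967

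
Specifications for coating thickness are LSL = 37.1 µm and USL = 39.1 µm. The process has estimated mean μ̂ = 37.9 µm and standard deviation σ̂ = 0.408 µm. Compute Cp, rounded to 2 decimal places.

0.82

Cp = (USL − LSL) / (6σ̂) = (39.1 − 37.1) / (6 × 0.408) = 2.0000 / 2.4480 = 0.8170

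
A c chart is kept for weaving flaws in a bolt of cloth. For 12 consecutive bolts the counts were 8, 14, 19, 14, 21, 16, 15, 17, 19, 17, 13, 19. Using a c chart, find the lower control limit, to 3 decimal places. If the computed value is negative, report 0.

c̄ = (8 + 14 + 19 + 14 + 21 + 16 + 15 + 17 + 19 + 17 + 13 + 19) / 12 = 192 / 12 = 16.0000
LCL = c̄ − 3√c̄ = 16.0000 − 3 × 4.0000 = 4.0000

4.000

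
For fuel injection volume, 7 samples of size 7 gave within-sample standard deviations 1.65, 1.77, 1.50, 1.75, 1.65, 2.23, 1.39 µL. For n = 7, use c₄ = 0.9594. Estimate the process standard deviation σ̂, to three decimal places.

s̄ = (1.65 + 1.77 + 1.50 + 1.75 + 1.65 + 2.23 + 1.39) / 7 = 1.7057
σ̂ = s̄ / c₄ = 1.7057 / 0.9594 = 1.7779

1.778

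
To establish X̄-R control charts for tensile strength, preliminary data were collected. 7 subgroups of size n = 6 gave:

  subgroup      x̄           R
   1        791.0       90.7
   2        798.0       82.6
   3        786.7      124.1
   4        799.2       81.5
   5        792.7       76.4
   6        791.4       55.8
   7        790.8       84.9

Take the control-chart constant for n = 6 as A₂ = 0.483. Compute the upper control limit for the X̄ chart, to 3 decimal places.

833.953

X̄̄ = (791.0 + 798.0 + 786.7 + 799.2 + 792.7 + 791.4 + 790.8) / 7 = 5549.8000 / 7 = 792.8286
R̄ = (90.7 + 82.6 + 124.1 + 81.5 + 76.4 + 55.8 + 84.9) / 7 = 596.0000 / 7 = 85.1429
UCL = X̄̄ + A₂·R̄ = 792.8286 + 0.483 × 85.1429 = 833.9526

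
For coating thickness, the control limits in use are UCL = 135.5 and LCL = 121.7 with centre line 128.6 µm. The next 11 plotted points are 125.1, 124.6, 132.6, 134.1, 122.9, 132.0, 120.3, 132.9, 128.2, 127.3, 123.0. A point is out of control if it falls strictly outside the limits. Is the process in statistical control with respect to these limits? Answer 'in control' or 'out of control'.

Compare each point to [121.7, 135.5]: sample 7 = 120.3 < LCL.

out of control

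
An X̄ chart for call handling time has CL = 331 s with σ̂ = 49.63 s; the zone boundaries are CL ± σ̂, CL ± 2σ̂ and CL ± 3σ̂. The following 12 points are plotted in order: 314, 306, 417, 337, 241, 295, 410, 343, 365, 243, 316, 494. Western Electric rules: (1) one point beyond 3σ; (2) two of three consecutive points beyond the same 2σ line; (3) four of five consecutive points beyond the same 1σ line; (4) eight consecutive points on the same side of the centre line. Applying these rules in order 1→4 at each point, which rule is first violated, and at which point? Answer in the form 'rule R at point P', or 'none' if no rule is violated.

Zone of each point (C = within 1σ̂, B = 1σ̂–2σ̂, A = 2σ̂–3σ̂, * = beyond 3σ̂; sign = side of CL): 1:-C, 2:-C, 3:+B, 4:+C, 5:-B, 6:-C, 7:+B, 8:+C, 9:+C, 10:-B, 11:-C, 12:+*
Rule 1 (one point beyond the 3σ limits) is satisfied at point 12.

rule 1 at point 12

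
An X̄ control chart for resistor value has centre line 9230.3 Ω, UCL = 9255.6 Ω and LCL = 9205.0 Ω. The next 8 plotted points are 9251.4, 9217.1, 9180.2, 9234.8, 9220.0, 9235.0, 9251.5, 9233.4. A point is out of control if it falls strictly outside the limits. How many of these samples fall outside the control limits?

1

Compare each point to [9205.0, 9255.6]: sample 3 = 9180.2 < LCL.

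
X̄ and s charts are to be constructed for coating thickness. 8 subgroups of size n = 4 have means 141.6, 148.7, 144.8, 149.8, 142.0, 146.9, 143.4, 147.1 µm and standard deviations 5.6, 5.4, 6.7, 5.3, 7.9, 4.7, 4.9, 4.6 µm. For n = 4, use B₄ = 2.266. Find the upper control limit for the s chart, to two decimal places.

12.77

s̄ = (5.6 + 5.4 + 6.7 + 5.3 + 7.9 + 4.7 + 4.9 + 4.6) / 8 = 5.6375
UCL_s = B₄·s̄ = 2.266 × 5.6375 = 12.7746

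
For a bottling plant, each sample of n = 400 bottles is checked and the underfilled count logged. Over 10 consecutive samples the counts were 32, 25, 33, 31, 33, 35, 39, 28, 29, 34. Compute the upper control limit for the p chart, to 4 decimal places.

0.1204

p̄ = Σdᵢ / (k·n) = 319 / (10 × 400) = 0.07975
UCL = p̄ + 3·√(p̄(1−p̄)/n) = 0.07975 + 3 × √(0.07975×0.92025/400) = 0.07975 + 3 × 0.01355 = 0.12039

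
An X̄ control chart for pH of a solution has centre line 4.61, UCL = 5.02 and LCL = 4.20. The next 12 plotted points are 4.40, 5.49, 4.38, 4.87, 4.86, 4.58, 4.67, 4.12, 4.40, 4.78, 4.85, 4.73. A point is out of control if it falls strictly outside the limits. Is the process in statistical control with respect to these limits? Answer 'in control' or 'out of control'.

Compare each point to [4.20, 5.02]: sample 2 = 5.49 > UCL; sample 8 = 4.12 < LCL.

out of control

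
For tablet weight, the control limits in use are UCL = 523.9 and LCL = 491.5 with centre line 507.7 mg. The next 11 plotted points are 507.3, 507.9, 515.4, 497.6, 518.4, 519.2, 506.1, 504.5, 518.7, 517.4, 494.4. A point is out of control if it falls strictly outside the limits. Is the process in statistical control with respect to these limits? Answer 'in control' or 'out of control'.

All 11 points lie within [491.5, 523.9].

in control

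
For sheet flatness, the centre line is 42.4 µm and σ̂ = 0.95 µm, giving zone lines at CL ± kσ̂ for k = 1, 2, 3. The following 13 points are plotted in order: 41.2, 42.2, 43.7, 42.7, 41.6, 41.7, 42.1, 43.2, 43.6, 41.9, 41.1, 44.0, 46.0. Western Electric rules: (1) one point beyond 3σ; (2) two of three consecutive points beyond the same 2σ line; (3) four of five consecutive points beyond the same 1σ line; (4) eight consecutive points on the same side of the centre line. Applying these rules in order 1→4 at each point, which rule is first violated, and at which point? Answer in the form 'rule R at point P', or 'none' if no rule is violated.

rule 1 at point 13

Zone of each point (C = within 1σ̂, B = 1σ̂–2σ̂, A = 2σ̂–3σ̂, * = beyond 3σ̂; sign = side of CL): 1:-B, 2:-C, 3:+B, 4:+C, 5:-C, 6:-C, 7:-C, 8:+C, 9:+B, 10:-C, 11:-B, 12:+B, 13:+*
Rule 1 (one point beyond the 3σ limits) is satisfied at point 13.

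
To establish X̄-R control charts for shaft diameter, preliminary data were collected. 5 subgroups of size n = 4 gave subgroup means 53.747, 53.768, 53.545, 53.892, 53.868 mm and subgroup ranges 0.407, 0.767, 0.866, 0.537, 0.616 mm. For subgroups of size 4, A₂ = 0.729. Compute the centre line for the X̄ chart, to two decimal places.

53.76

X̄̄ = (53.747 + 53.768 + 53.545 + 53.892 + 53.868) / 5 = 268.8200 / 5 = 53.7640
CL = X̄̄ = 53.7640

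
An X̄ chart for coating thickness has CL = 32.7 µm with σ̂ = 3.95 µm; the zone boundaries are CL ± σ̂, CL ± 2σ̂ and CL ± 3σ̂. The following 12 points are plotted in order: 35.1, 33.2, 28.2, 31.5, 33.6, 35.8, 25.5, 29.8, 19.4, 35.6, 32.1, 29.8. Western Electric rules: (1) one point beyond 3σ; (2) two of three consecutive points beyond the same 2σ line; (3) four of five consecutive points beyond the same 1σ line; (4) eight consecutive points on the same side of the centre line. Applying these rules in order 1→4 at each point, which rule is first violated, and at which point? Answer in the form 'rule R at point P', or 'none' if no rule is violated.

rule 1 at point 9

Zone of each point (C = within 1σ̂, B = 1σ̂–2σ̂, A = 2σ̂–3σ̂, * = beyond 3σ̂; sign = side of CL): 1:+C, 2:+C, 3:-B, 4:-C, 5:+C, 6:+C, 7:-B, 8:-C, 9:-*, 10:+C, 11:-C, 12:-C
Rule 1 (one point beyond the 3σ limits) is satisfied at point 9.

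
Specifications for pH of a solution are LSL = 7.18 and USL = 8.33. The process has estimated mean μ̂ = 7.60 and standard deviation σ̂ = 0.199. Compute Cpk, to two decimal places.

0.70

Cpu = (USL − μ̂) / (3σ̂) = (8.33 − 7.60) / (3 × 0.199) = 1.2228; Cpl = (μ̂ − LSL) / (3σ̂) = (7.60 − 7.18) / (3 × 0.199) = 0.7035; Cpk = min(Cpu, Cpl) = 0.7035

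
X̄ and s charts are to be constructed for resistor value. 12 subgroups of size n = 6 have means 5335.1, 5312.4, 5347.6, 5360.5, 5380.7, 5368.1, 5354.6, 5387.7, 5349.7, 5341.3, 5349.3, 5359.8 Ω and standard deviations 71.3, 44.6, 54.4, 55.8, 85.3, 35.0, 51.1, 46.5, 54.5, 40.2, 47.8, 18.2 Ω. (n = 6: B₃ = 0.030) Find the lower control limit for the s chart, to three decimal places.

1.512

s̄ = (71.3 + 44.6 + 54.4 + 55.8 + 85.3 + 35.0 + 51.1 + 46.5 + 54.5 + 40.2 + 47.8 + 18.2) / 12 = 50.3917
LCL_s = B₃·s̄ = 0.030 × 50.3917 = 1.5118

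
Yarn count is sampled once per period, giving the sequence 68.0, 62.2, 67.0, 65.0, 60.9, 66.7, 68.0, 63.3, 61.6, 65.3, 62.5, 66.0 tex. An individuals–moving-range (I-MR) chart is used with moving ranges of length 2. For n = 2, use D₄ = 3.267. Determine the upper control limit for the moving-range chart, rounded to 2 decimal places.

11.94

Moving ranges: 5.8, 4.8, 2.0, 4.1, 5.8, 1.3, 4.7, 1.7, 3.7, 2.8, 3.5; M̄R̄ = 40.2000 / 11 = 3.6545
UCL_MR = D₄·M̄R̄ = 3.267 × 3.6545 = 11.9394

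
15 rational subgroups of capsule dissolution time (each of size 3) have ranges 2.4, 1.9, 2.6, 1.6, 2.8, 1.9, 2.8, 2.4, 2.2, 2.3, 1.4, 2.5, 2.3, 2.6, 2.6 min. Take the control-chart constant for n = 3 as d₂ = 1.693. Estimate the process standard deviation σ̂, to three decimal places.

R̄ = (2.4 + 1.9 + 2.6 + 1.6 + 2.8 + 1.9 + 2.8 + 2.4 + 2.2 + 2.3 + 1.4 + 2.5 + 2.3 + 2.6 + 2.6) / 15 = 2.2867
σ̂ = R̄ / d₂ = 2.2867 / 1.693 = 1.3507

1.351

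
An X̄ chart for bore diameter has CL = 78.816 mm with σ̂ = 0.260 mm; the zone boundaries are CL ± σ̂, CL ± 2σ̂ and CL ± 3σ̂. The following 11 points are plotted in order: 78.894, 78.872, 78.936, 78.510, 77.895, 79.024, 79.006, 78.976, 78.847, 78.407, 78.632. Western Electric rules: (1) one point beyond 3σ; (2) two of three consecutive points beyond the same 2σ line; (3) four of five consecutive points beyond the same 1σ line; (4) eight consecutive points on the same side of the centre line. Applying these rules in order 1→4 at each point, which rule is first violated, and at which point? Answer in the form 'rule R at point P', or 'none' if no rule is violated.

Zone of each point (C = within 1σ̂, B = 1σ̂–2σ̂, A = 2σ̂–3σ̂, * = beyond 3σ̂; sign = side of CL): 1:+C, 2:+C, 3:+C, 4:-B, 5:-*, 6:+C, 7:+C, 8:+C, 9:+C, 10:-B, 11:-C
Rule 1 (one point beyond the 3σ limits) is satisfied at point 5.

rule 1 at point 5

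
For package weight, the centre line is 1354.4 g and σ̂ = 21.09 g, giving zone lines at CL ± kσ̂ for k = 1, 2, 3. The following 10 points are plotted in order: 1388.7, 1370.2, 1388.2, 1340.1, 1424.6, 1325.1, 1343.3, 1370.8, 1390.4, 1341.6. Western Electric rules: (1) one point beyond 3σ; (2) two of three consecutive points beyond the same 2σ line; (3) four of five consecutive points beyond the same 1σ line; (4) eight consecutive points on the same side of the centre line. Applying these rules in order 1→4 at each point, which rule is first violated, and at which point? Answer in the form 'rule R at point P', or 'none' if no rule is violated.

rule 1 at point 5

Zone of each point (C = within 1σ̂, B = 1σ̂–2σ̂, A = 2σ̂–3σ̂, * = beyond 3σ̂; sign = side of CL): 1:+B, 2:+C, 3:+B, 4:-C, 5:+*, 6:-B, 7:-C, 8:+C, 9:+B, 10:-C
Rule 1 (one point beyond the 3σ limits) is satisfied at point 5.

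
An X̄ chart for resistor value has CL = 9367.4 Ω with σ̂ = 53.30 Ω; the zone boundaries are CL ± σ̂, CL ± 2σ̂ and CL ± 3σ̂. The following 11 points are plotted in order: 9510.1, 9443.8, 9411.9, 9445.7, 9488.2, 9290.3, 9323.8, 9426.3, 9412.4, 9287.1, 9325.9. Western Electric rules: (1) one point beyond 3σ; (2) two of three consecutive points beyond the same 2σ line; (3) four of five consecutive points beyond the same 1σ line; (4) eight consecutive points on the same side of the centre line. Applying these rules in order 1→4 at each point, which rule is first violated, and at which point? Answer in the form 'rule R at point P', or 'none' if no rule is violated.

rule 3 at point 5

Zone of each point (C = within 1σ̂, B = 1σ̂–2σ̂, A = 2σ̂–3σ̂, * = beyond 3σ̂; sign = side of CL): 1:+A, 2:+B, 3:+C, 4:+B, 5:+A, 6:-B, 7:-C, 8:+B, 9:+C, 10:-B, 11:-C
Rule 3 (four of five consecutive points beyond the same 1σ limit) is satisfied at point 5.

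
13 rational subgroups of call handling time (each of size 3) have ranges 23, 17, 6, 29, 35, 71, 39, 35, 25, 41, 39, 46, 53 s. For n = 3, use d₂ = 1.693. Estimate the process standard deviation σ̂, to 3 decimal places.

20.855

R̄ = (23 + 17 + 6 + 29 + 35 + 71 + 39 + 35 + 25 + 41 + 39 + 46 + 53) / 13 = 35.3077
σ̂ = R̄ / d₂ = 35.3077 / 1.693 = 20.8551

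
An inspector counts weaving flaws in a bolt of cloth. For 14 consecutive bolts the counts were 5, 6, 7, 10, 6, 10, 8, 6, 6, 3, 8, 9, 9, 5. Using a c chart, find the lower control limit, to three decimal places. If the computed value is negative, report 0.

0.000

c̄ = (5 + 6 + 7 + 10 + 6 + 10 + 8 + 6 + 6 + 3 + 8 + 9 + 9 + 5) / 14 = 98 / 14 = 7.0000
LCL = c̄ − 3√c̄ = 7.0000 − 3 × 2.6458 = -0.9373 → 0 (cannot be negative)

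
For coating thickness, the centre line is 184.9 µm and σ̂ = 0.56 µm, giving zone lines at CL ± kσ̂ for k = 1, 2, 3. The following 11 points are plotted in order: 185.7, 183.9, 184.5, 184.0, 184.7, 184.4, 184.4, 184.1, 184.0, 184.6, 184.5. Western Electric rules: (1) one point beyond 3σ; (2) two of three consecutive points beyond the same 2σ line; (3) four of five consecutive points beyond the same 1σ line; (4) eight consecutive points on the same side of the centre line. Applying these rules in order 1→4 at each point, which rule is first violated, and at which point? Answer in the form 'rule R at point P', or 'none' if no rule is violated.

rule 4 at point 9

Zone of each point (C = within 1σ̂, B = 1σ̂–2σ̂, A = 2σ̂–3σ̂, * = beyond 3σ̂; sign = side of CL): 1:+B, 2:-B, 3:-C, 4:-B, 5:-C, 6:-C, 7:-C, 8:-B, 9:-B, 10:-C, 11:-C
Rule 4 (eight consecutive points on the same side of the centre line) is satisfied at point 9.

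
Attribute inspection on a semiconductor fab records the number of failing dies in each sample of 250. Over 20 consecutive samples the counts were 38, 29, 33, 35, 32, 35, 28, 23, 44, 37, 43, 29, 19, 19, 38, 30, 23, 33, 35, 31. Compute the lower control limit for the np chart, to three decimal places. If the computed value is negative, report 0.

p̄ = Σdᵢ / (k·n) = 634 / (20 × 250) = 0.12680
LCL = np̄ − 3·√(np̄(1−p̄)) = 31.7000 − 3 × 5.2612 = 15.9163

15.916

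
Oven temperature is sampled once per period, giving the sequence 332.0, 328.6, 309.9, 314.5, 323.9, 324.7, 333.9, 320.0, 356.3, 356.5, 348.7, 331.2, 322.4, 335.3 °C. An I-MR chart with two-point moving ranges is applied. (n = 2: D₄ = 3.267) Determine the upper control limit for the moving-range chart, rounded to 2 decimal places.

Moving ranges: 3.4, 18.7, 4.6, 9.4, 0.8, 9.2, 13.9, 36.3, 0.2, 7.8, 17.5, 8.8, 12.9; M̄R̄ = 143.5000 / 13 = 11.0385
UCL_MR = D₄·M̄R̄ = 3.267 × 11.0385 = 36.0627

36.06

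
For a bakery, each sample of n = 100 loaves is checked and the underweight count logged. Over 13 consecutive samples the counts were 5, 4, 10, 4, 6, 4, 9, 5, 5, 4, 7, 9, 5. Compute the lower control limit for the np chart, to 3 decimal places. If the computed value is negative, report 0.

p̄ = Σdᵢ / (k·n) = 77 / (13 × 100) = 0.05923
LCL = np̄ − 3·√(np̄(1−p̄)) = 5.9231 − 3 × 2.3606 = -1.1586 → 0 (negative, so LCL = 0)

0.000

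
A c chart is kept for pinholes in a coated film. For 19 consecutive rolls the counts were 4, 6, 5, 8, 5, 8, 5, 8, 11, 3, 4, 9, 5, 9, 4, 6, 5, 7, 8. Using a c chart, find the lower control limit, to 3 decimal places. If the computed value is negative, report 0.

c̄ = (4 + 6 + 5 + 8 + 5 + 8 + 5 + 8 + 11 + 3 + 4 + 9 + 5 + 9 + 4 + 6 + 5 + 7 + 8) / 19 = 120 / 19 = 6.3158
LCL = c̄ − 3√c̄ = 6.3158 − 3 × 2.5131 = -1.2236 → 0 (cannot be negative)

0.000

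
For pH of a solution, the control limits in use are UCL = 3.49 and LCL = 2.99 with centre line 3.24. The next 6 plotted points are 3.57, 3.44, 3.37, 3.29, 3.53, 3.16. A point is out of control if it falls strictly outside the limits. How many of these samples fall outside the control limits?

2

Compare each point to [2.99, 3.49]: sample 1 = 3.57 > UCL; sample 5 = 3.53 > UCL.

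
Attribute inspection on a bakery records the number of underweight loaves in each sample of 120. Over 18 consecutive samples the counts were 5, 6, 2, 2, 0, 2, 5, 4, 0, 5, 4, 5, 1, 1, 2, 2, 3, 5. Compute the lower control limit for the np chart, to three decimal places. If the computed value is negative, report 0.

p̄ = Σdᵢ / (k·n) = 54 / (18 × 120) = 0.02500
LCL = np̄ − 3·√(np̄(1−p̄)) = 3.0000 − 3 × 1.7103 = -2.1308 → 0 (negative, so LCL = 0)

0.000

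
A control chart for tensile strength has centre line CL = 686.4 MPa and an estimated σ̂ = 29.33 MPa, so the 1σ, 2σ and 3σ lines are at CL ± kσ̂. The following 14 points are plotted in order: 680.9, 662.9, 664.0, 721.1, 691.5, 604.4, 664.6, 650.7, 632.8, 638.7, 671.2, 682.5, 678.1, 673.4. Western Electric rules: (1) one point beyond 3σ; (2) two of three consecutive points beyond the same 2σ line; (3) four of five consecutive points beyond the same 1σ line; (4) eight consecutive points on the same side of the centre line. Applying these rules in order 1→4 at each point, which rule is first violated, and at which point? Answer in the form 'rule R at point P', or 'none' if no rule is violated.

Zone of each point (C = within 1σ̂, B = 1σ̂–2σ̂, A = 2σ̂–3σ̂, * = beyond 3σ̂; sign = side of CL): 1:-C, 2:-C, 3:-C, 4:+B, 5:+C, 6:-A, 7:-C, 8:-B, 9:-B, 10:-B, 11:-C, 12:-C, 13:-C, 14:-C
Rule 3 (four of five consecutive points beyond the same 1σ limit) is satisfied at point 10.

rule 3 at point 10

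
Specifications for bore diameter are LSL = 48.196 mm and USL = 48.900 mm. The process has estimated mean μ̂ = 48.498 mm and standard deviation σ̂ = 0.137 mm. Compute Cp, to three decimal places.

0.856

Cp = (USL − LSL) / (6σ̂) = (48.900 − 48.196) / (6 × 0.137) = 0.7040 / 0.8220 = 0.8564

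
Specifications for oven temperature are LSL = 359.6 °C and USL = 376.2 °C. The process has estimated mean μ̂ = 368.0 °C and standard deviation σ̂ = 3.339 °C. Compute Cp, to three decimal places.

0.829

Cp = (USL − LSL) / (6σ̂) = (376.2 − 359.6) / (6 × 3.339) = 16.6000 / 20.0340 = 0.8286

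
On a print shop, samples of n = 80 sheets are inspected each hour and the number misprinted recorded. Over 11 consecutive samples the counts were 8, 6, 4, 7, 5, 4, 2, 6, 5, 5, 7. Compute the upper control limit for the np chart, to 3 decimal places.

p̄ = Σdᵢ / (k·n) = 59 / (11 × 80) = 0.06705
UCL = np̄ + 3·√(np̄(1−p̄)) = 5.3636 + 3 × √(5.3636×0.93295) = 5.3636 + 3 × 2.2370 = 12.0745

12.075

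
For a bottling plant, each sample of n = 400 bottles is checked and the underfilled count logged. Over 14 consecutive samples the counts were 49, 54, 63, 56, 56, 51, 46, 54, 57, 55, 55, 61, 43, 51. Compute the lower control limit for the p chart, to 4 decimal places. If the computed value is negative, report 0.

0.0830

p̄ = Σdᵢ / (k·n) = 751 / (14 × 400) = 0.13411
LCL = p̄ − 3·√(p̄(1−p̄)/n) = 0.13411 − 3 × 0.01704 = 0.08299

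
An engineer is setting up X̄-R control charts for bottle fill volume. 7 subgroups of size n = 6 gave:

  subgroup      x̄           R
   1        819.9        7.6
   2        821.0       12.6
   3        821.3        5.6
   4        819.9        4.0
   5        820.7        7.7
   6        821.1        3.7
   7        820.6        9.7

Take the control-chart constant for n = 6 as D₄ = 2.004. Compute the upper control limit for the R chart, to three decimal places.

14.572

R̄ = (7.6 + 12.6 + 5.6 + 4.0 + 7.7 + 3.7 + 9.7) / 7 = 50.9000 / 7 = 7.2714
UCL_R = D₄·R̄ = 2.004 × 7.2714 = 14.5719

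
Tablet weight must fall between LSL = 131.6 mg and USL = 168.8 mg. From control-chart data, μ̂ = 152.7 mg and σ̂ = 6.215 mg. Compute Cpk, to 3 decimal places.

0.864

Cpu = (USL − μ̂) / (3σ̂) = (168.8 − 152.7) / (3 × 6.215) = 0.8635; Cpl = (μ̂ − LSL) / (3σ̂) = (152.7 − 131.6) / (3 × 6.215) = 1.1317; Cpk = min(Cpu, Cpl) = 0.8635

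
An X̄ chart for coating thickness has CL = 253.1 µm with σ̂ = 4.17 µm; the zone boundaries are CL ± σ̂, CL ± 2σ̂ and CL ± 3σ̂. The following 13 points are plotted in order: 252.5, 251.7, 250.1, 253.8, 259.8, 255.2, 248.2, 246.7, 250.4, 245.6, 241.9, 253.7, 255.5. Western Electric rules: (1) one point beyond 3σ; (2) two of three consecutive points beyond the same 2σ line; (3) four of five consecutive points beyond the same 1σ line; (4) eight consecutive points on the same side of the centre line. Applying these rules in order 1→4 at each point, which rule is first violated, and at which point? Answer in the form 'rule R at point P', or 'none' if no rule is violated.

rule 3 at point 11

Zone of each point (C = within 1σ̂, B = 1σ̂–2σ̂, A = 2σ̂–3σ̂, * = beyond 3σ̂; sign = side of CL): 1:-C, 2:-C, 3:-C, 4:+C, 5:+B, 6:+C, 7:-B, 8:-B, 9:-C, 10:-B, 11:-A, 12:+C, 13:+C
Rule 3 (four of five consecutive points beyond the same 1σ limit) is satisfied at point 11.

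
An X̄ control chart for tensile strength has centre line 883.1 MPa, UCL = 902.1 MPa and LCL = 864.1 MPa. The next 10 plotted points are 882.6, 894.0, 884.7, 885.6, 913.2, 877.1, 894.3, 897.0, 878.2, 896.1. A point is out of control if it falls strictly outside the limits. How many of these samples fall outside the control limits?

Compare each point to [864.1, 902.1]: sample 5 = 913.2 > UCL.

1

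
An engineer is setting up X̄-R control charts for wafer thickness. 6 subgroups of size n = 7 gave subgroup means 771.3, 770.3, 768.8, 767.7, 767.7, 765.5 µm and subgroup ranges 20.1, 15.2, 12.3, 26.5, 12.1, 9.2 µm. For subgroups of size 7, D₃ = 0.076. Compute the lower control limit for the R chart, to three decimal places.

1.208

R̄ = (20.1 + 15.2 + 12.3 + 26.5 + 12.1 + 9.2) / 6 = 95.4000 / 6 = 15.9000
LCL_R = D₃·R̄ = 0.076 × 15.9000 = 1.2084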